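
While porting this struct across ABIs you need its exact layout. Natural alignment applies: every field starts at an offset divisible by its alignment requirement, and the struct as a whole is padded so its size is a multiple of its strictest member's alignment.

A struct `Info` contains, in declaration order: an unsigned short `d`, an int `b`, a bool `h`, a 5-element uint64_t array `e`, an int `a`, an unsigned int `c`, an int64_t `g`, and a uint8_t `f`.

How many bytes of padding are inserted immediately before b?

2

d at 0 (size 2, align 2) → ends 2
pad 2 to align 4 for b
b at 4 (size 4, align 4) → ends 8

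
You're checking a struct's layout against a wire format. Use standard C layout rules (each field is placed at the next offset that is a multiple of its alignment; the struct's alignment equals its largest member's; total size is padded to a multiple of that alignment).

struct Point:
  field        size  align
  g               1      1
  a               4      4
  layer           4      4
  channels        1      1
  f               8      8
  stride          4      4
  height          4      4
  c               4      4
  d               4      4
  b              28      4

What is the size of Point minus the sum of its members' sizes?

10

@0: g [1B, align 1] → 1
+3 pad (align 4)
@4: a [4B, align 4] → 8
@8: layer [4B, align 4] → 12
@12: channels [1B, align 1] → 13
+3 pad (align 8)
@16: f [8B, align 8] → 24
@24: stride [4B, align 4] → 28
@28: height [4B, align 4] → 32
@32: c [4B, align 4] → 36
@36: d [4B, align 4] → 40
@40: b [28B, align 4] → 68
+4 tail pad (align 8)
size 72, align 8
data bytes 62, size 72 → padding 10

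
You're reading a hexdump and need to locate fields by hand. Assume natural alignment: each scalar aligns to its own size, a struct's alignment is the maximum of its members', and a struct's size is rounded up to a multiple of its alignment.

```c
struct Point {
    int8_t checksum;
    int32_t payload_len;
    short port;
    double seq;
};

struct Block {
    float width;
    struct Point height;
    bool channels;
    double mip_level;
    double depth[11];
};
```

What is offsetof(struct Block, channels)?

Point: 0..1  checksum  (1B, 1-aligned); 1..4  -- padding (3B); 4..8  payload_len  (4B, 4-aligned); 8..10  port  (2B, 2-aligned); 10..16  -- padding (6B); 16..24  seq  (8B, 8-aligned); sizeof = 24, alignof = 8
0..4  width  (4B, 4-aligned)
4..8  -- padding (4B)
8..32  height  (24B, 8-aligned)
32..33  channels  (1B, 1-aligned)

32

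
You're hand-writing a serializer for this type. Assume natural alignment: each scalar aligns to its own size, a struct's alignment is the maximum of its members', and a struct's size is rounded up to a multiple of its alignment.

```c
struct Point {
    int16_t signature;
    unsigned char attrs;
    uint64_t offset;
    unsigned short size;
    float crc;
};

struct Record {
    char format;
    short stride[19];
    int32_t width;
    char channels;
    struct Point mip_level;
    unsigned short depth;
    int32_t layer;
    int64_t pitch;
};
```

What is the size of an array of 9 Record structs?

Point: @0: signature [2B, align 2] → 2; @2: attrs [1B, align 1] → 3; +5 pad (align 8); @8: offset [8B, align 8] → 16; @16: size [2B, align 2] → 18; +2 pad (align 4); @20: crc [4B, align 4] → 24; size 24, align 8
@0: format [1B, align 1] → 1
+1 pad (align 2)
@2: stride [38B, align 2] → 40
@40: width [4B, align 4] → 44
@44: channels [1B, align 1] → 45
+3 pad (align 8)
@48: mip_level [24B, align 8] → 72
@72: depth [2B, align 2] → 74
+2 pad (align 4)
@76: layer [4B, align 4] → 80
@80: pitch [8B, align 8] → 88
size 88, align 8
array of 9: 9 × 88 = 792

792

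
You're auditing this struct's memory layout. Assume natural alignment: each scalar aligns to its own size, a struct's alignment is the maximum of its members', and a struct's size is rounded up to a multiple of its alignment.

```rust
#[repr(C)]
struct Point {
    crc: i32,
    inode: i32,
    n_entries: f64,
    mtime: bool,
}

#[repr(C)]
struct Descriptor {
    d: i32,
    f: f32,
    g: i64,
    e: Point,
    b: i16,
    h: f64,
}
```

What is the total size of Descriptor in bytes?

Point: @0: crc [4B, align 4] → 4; @4: inode [4B, align 4] → 8; @8: n_entries [8B, align 8] → 16; @16: mtime [1B, align 1] → 17; +7 tail pad (align 8); size 24, align 8
@0: d [4B, align 4] → 4
@4: f [4B, align 4] → 8
@8: g [8B, align 8] → 16
@16: e [24B, align 8] → 40
@40: b [2B, align 2] → 42
+6 pad (align 8)
@48: h [8B, align 8] → 56
size 56, align 8

56 bytes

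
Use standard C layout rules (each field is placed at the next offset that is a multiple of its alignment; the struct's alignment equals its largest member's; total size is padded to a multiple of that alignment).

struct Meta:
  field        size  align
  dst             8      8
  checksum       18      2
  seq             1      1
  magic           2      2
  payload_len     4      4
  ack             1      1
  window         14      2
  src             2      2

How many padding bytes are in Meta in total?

6

0..8  dst  (8B, 8-aligned)
8..26  checksum  (18B, 2-aligned)
26..27  seq  (1B, 1-aligned)
27..28  -- padding (1B)
28..30  magic  (2B, 2-aligned)
30..32  -- padding (2B)
32..36  payload_len  (4B, 4-aligned)
36..37  ack  (1B, 1-aligned)
37..38  -- padding (1B)
38..52  window  (14B, 2-aligned)
52..54  src  (2B, 2-aligned)
54..56  -- tail padding (2B)
sizeof = 56, alignof = 8
data bytes 50, size 56 → padding 6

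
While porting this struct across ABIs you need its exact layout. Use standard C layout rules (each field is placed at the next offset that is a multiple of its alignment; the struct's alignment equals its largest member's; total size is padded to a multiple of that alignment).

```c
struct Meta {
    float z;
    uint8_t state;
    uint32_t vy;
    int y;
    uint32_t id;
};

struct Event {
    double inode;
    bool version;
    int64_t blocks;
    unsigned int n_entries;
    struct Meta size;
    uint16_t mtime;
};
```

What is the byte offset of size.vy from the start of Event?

Meta: 0..4  z  (4B, 4-aligned); 4..5  state  (1B, 1-aligned); 5..8  -- padding (3B); 8..12  vy  (4B, 4-aligned); 12..16  y  (4B, 4-aligned); 16..20  id  (4B, 4-aligned); sizeof = 20, alignof = 4
0..8  inode  (8B, 8-aligned)
8..9  version  (1B, 1-aligned)
9..16  -- padding (7B)
16..24  blocks  (8B, 8-aligned)
24..28  n_entries  (4B, 4-aligned)
28..48  size  (20B, 4-aligned)
within Meta: vy at 8
28 + 8 = 36

36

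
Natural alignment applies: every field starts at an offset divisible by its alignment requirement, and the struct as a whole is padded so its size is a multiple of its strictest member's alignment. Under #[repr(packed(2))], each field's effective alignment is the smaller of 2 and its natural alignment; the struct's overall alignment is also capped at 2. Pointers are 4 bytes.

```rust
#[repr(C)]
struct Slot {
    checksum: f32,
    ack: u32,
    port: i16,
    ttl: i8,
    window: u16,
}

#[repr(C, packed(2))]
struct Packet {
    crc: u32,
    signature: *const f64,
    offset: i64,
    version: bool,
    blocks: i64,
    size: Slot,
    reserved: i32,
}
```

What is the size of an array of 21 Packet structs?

Slot: @0: checksum [4B, align 4] → 4; @4: ack [4B, align 4] → 8; @8: port [2B, align 2] → 10; @10: ttl [1B, align 1] → 11; +1 pad (align 2); @12: window [2B, align 2] → 14; +2 tail pad (align 4); size 16, align 4
@0: crc [4B, align 2] → 4
@4: signature [4B, align 2] → 8
@8: offset [8B, align 2] → 16
@16: version [1B, align 1] → 17
+1 pad (align 2)
@18: blocks [8B, align 2] → 26
@26: size [16B, align 2] → 42
@42: reserved [4B, align 2] → 46
size 46, align 2
array of 21: 21 × 46 = 966

966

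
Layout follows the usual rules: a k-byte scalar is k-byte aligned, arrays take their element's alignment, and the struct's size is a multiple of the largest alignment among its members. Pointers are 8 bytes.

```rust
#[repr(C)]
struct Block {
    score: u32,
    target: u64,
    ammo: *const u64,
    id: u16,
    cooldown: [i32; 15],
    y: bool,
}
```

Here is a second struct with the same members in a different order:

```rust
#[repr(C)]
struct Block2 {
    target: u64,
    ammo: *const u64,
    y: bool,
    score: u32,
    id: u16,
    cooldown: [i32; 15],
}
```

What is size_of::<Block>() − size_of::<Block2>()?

@0: score [4B, align 4] → 4
+4 pad (align 8)
@8: target [8B, align 8] → 16
@16: ammo [8B, align 8] → 24
@24: id [2B, align 2] → 26
+2 pad (align 4)
@28: cooldown [60B, align 4] → 88
@88: y [1B, align 1] → 89
+7 tail pad (align 8)
size 96, align 8
— Block2 —
@0: target [8B, align 8] → 8
@8: ammo [8B, align 8] → 16
@16: y [1B, align 1] → 17
+3 pad (align 4)
@20: score [4B, align 4] → 24
@24: id [2B, align 2] → 26
+2 pad (align 4)
@28: cooldown [60B, align 4] → 88
size 88, align 8
96 − 88 = 8

8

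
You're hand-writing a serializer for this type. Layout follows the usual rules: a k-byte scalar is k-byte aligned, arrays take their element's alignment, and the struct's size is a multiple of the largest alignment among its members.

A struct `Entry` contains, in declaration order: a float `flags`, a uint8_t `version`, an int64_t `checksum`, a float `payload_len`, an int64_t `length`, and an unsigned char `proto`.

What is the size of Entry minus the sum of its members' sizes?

14

@0: flags [4B, align 4] → 4
@4: version [1B, align 1] → 5
+3 pad (align 8)
@8: checksum [8B, align 8] → 16
@16: payload_len [4B, align 4] → 20
+4 pad (align 8)
@24: length [8B, align 8] → 32
@32: proto [1B, align 1] → 33
+7 tail pad (align 8)
size 40, align 8
data bytes 26, size 40 → padding 14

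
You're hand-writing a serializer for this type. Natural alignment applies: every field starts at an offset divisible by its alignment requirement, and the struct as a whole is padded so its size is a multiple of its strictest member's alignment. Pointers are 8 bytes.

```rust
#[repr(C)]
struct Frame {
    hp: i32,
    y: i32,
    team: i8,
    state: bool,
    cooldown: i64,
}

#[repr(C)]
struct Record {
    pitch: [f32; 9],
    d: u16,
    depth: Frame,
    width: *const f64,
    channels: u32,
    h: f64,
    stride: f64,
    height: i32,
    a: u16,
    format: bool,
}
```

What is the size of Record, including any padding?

104

Frame: hp at 0 (size 4, align 4) → ends 4; y at 4 (size 4, align 4) → ends 8; team at 8 (size 1, align 1) → ends 9; state at 9 (size 1, align 1) → ends 10; pad 6 to align 8 for cooldown; cooldown at 16 (size 8, align 8) → ends 24; total 24 bytes, alignment 8
pitch at 0 (size 36, align 4) → ends 36
d at 36 (size 2, align 2) → ends 38
pad 2 to align 8 for depth
depth at 40 (size 24, align 8) → ends 64
width at 64 (size 8, align 8) → ends 72
channels at 72 (size 4, align 4) → ends 76
pad 4 to align 8 for h
h at 80 (size 8, align 8) → ends 88
stride at 88 (size 8, align 8) → ends 96
height at 96 (size 4, align 4) → ends 100
a at 100 (size 2, align 2) → ends 102
format at 102 (size 1, align 1) → ends 103
tail pad 1 to reach multiple of 8
total 104 bytes, alignment 8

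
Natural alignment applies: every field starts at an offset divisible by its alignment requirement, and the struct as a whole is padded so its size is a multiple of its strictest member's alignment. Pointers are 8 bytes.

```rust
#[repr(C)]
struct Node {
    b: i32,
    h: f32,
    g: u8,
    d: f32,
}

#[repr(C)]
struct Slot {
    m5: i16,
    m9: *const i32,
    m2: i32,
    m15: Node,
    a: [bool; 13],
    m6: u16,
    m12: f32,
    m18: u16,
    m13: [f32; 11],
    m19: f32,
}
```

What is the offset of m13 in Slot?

Node: @0: b [4B, align 4] → 4; @4: h [4B, align 4] → 8; @8: g [1B, align 1] → 9; +3 pad (align 4); @12: d [4B, align 4] → 16; size 16, align 4
@0: m5 [2B, align 2] → 2
+6 pad (align 8)
@8: m9 [8B, align 8] → 16
@16: m2 [4B, align 4] → 20
@20: m15 [16B, align 4] → 36
@36: a [13B, align 1] → 49
+1 pad (align 2)
@50: m6 [2B, align 2] → 52
@52: m12 [4B, align 4] → 56
@56: m18 [2B, align 2] → 58
+2 pad (align 4)
@60: m13 [44B, align 4] → 104

60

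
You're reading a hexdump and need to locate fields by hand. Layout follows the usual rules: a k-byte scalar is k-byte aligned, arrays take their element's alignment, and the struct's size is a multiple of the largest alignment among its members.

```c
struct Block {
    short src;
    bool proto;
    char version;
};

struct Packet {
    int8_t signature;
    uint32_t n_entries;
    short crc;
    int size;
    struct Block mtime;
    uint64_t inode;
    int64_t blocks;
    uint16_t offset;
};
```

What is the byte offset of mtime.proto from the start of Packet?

Block: src at 0 (size 2, align 2) → ends 2; proto at 2 (size 1, align 1) → ends 3; version at 3 (size 1, align 1) → ends 4; total 4 bytes, alignment 2
signature at 0 (size 1, align 1) → ends 1
pad 3 to align 4 for n_entries
n_entries at 4 (size 4, align 4) → ends 8
crc at 8 (size 2, align 2) → ends 10
pad 2 to align 4 for size
size at 12 (size 4, align 4) → ends 16
mtime at 16 (size 4, align 2) → ends 20
within Block: proto at 2
16 + 2 = 18

18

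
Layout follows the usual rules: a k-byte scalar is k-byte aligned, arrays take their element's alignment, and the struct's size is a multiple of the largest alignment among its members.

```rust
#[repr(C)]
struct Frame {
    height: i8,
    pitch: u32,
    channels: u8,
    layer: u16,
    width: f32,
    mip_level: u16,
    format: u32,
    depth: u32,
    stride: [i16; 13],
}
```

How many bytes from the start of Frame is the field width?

12

@0: height [1B, align 1] → 1
+3 pad (align 4)
@4: pitch [4B, align 4] → 8
@8: channels [1B, align 1] → 9
+1 pad (align 2)
@10: layer [2B, align 2] → 12
@12: width [4B, align 4] → 16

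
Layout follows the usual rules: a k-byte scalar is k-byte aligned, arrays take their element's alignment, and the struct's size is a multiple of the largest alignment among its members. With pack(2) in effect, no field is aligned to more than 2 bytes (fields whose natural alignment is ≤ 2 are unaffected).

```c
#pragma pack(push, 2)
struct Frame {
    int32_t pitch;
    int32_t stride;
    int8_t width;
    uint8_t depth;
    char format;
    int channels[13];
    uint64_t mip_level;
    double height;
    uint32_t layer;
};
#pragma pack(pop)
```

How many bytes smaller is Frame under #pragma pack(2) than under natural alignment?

natural layout:
  pitch at 0 (size 4, align 4) → ends 4
  stride at 4 (size 4, align 4) → ends 8
  width at 8 (size 1, align 1) → ends 9
  depth at 9 (size 1, align 1) → ends 10
  format at 10 (size 1, align 1) → ends 11
  pad 1 to align 4 for channels
  channels at 12 (size 52, align 4) → ends 64
  mip_level at 64 (size 8, align 8) → ends 72
  height at 72 (size 8, align 8) → ends 80
  layer at 80 (size 4, align 4) → ends 84
  tail pad 4 to reach multiple of 8
  total 88 bytes, alignment 8
packed(2) layout:
  pitch at 0 (size 4, align 2) → ends 4
  stride at 4 (size 4, align 2) → ends 8
  width at 8 (size 1, align 1) → ends 9
  depth at 9 (size 1, align 1) → ends 10
  format at 10 (size 1, align 1) → ends 11
  pad 1 to align 2 for channels
  channels at 12 (size 52, align 2) → ends 64
  mip_level at 64 (size 8, align 2) → ends 72
  height at 72 (size 8, align 2) → ends 80
  layer at 80 (size 4, align 2) → ends 84
  total 84 bytes, alignment 2
88 − 84 = 4

4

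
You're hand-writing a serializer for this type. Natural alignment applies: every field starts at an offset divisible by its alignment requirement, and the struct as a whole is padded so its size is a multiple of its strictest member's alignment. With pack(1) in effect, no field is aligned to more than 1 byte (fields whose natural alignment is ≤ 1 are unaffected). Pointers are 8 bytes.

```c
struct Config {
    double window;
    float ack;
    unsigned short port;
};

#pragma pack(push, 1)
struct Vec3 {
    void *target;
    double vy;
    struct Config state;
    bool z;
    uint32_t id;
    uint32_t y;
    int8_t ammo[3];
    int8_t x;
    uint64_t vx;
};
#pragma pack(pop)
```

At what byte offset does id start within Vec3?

33

Config: @0: window [8B, align 8] → 8; @8: ack [4B, align 4] → 12; @12: port [2B, align 2] → 14; +2 tail pad (align 8); size 16, align 8
@0: target [8B, align 1] → 8
@8: vy [8B, align 1] → 16
@16: state [16B, align 1] → 32
@32: z [1B, align 1] → 33
@33: id [4B, align 1] → 37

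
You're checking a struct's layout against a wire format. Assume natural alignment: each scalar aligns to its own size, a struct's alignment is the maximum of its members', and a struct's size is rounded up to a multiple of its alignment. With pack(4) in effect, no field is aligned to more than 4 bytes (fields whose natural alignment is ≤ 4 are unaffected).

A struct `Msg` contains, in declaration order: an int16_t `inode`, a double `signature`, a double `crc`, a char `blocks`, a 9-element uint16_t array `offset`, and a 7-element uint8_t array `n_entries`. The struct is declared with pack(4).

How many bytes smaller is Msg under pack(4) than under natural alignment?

8

natural layout:
  inode at 0 (size 2, align 2) → ends 2
  pad 6 to align 8 for signature
  signature at 8 (size 8, align 8) → ends 16
  crc at 16 (size 8, align 8) → ends 24
  blocks at 24 (size 1, align 1) → ends 25
  pad 1 to align 2 for offset
  offset at 26 (size 18, align 2) → ends 44
  n_entries at 44 (size 7, align 1) → ends 51
  tail pad 5 to reach multiple of 8
  total 56 bytes, alignment 8
packed(4) layout:
  inode at 0 (size 2, align 2) → ends 2
  pad 2 to align 4 for signature
  signature at 4 (size 8, align 4) → ends 12
  crc at 12 (size 8, align 4) → ends 20
  blocks at 20 (size 1, align 1) → ends 21
  pad 1 to align 2 for offset
  offset at 22 (size 18, align 2) → ends 40
  n_entries at 40 (size 7, align 1) → ends 47
  tail pad 1 to reach multiple of 4
  total 48 bytes, alignment 4
56 − 48 = 8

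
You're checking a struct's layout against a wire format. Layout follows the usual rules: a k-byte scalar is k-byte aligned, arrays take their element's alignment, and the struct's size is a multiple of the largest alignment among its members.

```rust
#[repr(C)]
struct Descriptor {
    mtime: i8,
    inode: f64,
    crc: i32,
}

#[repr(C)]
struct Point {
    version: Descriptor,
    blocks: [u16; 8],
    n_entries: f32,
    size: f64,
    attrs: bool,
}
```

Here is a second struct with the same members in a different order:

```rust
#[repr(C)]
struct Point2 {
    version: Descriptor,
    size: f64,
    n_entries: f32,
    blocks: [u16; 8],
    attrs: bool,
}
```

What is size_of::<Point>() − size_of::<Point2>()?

8

Descriptor: mtime at 0 (size 1, align 1) → ends 1; pad 7 to align 8 for inode; inode at 8 (size 8, align 8) → ends 16; crc at 16 (size 4, align 4) → ends 20; tail pad 4 to reach multiple of 8; total 24 bytes, alignment 8
version at 0 (size 24, align 8) → ends 24
blocks at 24 (size 16, align 2) → ends 40
n_entries at 40 (size 4, align 4) → ends 44
pad 4 to align 8 for size
size at 48 (size 8, align 8) → ends 56
attrs at 56 (size 1, align 1) → ends 57
tail pad 7 to reach multiple of 8
total 64 bytes, alignment 8
— Point2 —
version at 0 (size 24, align 8) → ends 24
size at 24 (size 8, align 8) → ends 32
n_entries at 32 (size 4, align 4) → ends 36
blocks at 36 (size 16, align 2) → ends 52
attrs at 52 (size 1, align 1) → ends 53
tail pad 3 to reach multiple of 8
total 56 bytes, alignment 8
64 − 56 = 8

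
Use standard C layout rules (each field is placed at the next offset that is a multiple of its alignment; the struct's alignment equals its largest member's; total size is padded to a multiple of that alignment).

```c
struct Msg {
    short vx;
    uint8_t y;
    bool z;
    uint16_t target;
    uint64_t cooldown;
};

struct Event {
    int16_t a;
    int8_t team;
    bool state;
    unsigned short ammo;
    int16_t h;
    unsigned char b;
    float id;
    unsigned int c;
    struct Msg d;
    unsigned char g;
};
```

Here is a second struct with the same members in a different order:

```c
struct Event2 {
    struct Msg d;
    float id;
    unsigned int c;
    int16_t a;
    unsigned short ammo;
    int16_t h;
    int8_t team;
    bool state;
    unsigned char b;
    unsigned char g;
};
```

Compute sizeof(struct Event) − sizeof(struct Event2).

Msg: 0..2  vx  (2B, 2-aligned); 2..3  y  (1B, 1-aligned); 3..4  z  (1B, 1-aligned); 4..6  target  (2B, 2-aligned); 6..8  -- padding (2B); 8..16  cooldown  (8B, 8-aligned); sizeof = 16, alignof = 8
0..2  a  (2B, 2-aligned)
2..3  team  (1B, 1-aligned)
3..4  state  (1B, 1-aligned)
4..6  ammo  (2B, 2-aligned)
6..8  h  (2B, 2-aligned)
8..9  b  (1B, 1-aligned)
9..12  -- padding (3B)
12..16  id  (4B, 4-aligned)
16..20  c  (4B, 4-aligned)
20..24  -- padding (4B)
24..40  d  (16B, 8-aligned)
40..41  g  (1B, 1-aligned)
41..48  -- tail padding (7B)
sizeof = 48, alignof = 8
— Event2 —
0..16  d  (16B, 8-aligned)
16..20  id  (4B, 4-aligned)
20..24  c  (4B, 4-aligned)
24..26  a  (2B, 2-aligned)
26..28  ammo  (2B, 2-aligned)
28..30  h  (2B, 2-aligned)
30..31  team  (1B, 1-aligned)
31..32  state  (1B, 1-aligned)
32..33  b  (1B, 1-aligned)
33..34  g  (1B, 1-aligned)
34..40  -- tail padding (6B)
sizeof = 40, alignof = 8
48 − 40 = 8

8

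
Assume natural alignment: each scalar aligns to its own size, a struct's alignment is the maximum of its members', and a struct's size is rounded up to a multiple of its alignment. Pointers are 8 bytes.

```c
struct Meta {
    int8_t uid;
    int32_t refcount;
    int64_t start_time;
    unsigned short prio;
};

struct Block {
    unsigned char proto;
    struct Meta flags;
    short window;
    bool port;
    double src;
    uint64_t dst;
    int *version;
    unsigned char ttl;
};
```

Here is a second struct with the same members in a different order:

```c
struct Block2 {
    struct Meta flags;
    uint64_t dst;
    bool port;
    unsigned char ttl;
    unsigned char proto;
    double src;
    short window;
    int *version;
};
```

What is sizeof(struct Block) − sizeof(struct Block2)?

Meta: @0: uid [1B, align 1] → 1; +3 pad (align 4); @4: refcount [4B, align 4] → 8; @8: start_time [8B, align 8] → 16; @16: prio [2B, align 2] → 18; +6 tail pad (align 8); size 24, align 8
@0: proto [1B, align 1] → 1
+7 pad (align 8)
@8: flags [24B, align 8] → 32
@32: window [2B, align 2] → 34
@34: port [1B, align 1] → 35
+5 pad (align 8)
@40: src [8B, align 8] → 48
@48: dst [8B, align 8] → 56
@56: version [8B, align 8] → 64
@64: ttl [1B, align 1] → 65
+7 tail pad (align 8)
size 72, align 8
— Block2 —
@0: flags [24B, align 8] → 24
@24: dst [8B, align 8] → 32
@32: port [1B, align 1] → 33
@33: ttl [1B, align 1] → 34
@34: proto [1B, align 1] → 35
+5 pad (align 8)
@40: src [8B, align 8] → 48
@48: window [2B, align 2] → 50
+6 pad (align 8)
@56: version [8B, align 8] → 64
size 64, align 8
72 − 64 = 8

8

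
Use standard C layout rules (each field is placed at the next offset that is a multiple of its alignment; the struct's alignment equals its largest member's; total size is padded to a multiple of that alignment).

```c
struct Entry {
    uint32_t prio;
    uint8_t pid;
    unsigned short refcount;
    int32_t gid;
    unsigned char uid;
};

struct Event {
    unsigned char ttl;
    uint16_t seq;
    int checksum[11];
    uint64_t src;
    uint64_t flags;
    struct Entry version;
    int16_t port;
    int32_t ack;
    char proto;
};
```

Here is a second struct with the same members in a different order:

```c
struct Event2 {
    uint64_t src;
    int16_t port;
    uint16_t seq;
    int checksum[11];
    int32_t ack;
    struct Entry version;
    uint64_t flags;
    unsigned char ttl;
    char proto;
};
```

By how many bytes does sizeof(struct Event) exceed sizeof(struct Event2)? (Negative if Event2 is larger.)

Entry: 0..4  prio  (4B, 4-aligned); 4..5  pid  (1B, 1-aligned); 5..6  -- padding (1B); 6..8  refcount  (2B, 2-aligned); 8..12  gid  (4B, 4-aligned); 12..13  uid  (1B, 1-aligned); 13..16  -- tail padding (3B); sizeof = 16, alignof = 4
0..1  ttl  (1B, 1-aligned)
1..2  -- padding (1B)
2..4  seq  (2B, 2-aligned)
4..48  checksum  (44B, 4-aligned)
48..56  src  (8B, 8-aligned)
56..64  flags  (8B, 8-aligned)
64..80  version  (16B, 4-aligned)
80..82  port  (2B, 2-aligned)
82..84  -- padding (2B)
84..88  ack  (4B, 4-aligned)
88..89  proto  (1B, 1-aligned)
89..96  -- tail padding (7B)
sizeof = 96, alignof = 8
— Event2 —
0..8  src  (8B, 8-aligned)
8..10  port  (2B, 2-aligned)
10..12  seq  (2B, 2-aligned)
12..56  checksum  (44B, 4-aligned)
56..60  ack  (4B, 4-aligned)
60..76  version  (16B, 4-aligned)
76..80  -- padding (4B)
80..88  flags  (8B, 8-aligned)
88..89  ttl  (1B, 1-aligned)
89..90  proto  (1B, 1-aligned)
90..96  -- tail padding (6B)
sizeof = 96, alignof = 8
96 − 96 = 0

0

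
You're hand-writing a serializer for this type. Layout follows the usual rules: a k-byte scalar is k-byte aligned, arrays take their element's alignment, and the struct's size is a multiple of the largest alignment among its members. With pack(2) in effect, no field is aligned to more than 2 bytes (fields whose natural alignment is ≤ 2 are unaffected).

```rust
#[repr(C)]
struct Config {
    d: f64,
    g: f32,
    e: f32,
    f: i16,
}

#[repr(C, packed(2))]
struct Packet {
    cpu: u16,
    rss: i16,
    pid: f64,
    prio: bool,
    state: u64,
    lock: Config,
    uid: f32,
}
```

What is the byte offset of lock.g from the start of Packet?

Config: d at 0 (size 8, align 8) → ends 8; g at 8 (size 4, align 4) → ends 12; e at 12 (size 4, align 4) → ends 16; f at 16 (size 2, align 2) → ends 18; tail pad 6 to reach multiple of 8; total 24 bytes, alignment 8
cpu at 0 (size 2, align 2) → ends 2
rss at 2 (size 2, align 2) → ends 4
pid at 4 (size 8, align 2) → ends 12
prio at 12 (size 1, align 1) → ends 13
pad 1 to align 2 for state
state at 14 (size 8, align 2) → ends 22
lock at 22 (size 24, align 2) → ends 46
within Config: g at 8
22 + 8 = 30

30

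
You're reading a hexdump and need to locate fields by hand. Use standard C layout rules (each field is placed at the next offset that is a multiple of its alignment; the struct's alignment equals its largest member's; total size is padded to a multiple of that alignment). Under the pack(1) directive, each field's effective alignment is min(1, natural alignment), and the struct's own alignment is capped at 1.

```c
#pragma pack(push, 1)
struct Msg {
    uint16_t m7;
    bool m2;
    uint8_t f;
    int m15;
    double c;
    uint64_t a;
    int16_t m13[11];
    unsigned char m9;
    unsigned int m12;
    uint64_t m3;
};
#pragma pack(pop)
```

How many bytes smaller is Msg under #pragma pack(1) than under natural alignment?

5

natural layout:
  0..2  m7  (2B, 2-aligned)
  2..3  m2  (1B, 1-aligned)
  3..4  f  (1B, 1-aligned)
  4..8  m15  (4B, 4-aligned)
  8..16  c  (8B, 8-aligned)
  16..24  a  (8B, 8-aligned)
  24..46  m13  (22B, 2-aligned)
  46..47  m9  (1B, 1-aligned)
  47..48  -- padding (1B)
  48..52  m12  (4B, 4-aligned)
  52..56  -- padding (4B)
  56..64  m3  (8B, 8-aligned)
  sizeof = 64, alignof = 8
packed(1) layout:
  0..2  m7  (2B, 1-aligned)
  2..3  m2  (1B, 1-aligned)
  3..4  f  (1B, 1-aligned)
  4..8  m15  (4B, 1-aligned)
  8..16  c  (8B, 1-aligned)
  16..24  a  (8B, 1-aligned)
  24..46  m13  (22B, 1-aligned)
  46..47  m9  (1B, 1-aligned)
  47..51  m12  (4B, 1-aligned)
  51..59  m3  (8B, 1-aligned)
  sizeof = 59, alignof = 1
64 − 59 = 5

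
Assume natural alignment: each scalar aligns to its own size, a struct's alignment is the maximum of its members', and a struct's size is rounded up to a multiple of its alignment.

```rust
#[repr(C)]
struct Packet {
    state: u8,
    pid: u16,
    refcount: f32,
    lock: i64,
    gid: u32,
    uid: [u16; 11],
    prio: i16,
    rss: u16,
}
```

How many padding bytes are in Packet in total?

3

state at 0 (size 1, align 1) → ends 1
pad 1 to align 2 for pid
pid at 2 (size 2, align 2) → ends 4
refcount at 4 (size 4, align 4) → ends 8
lock at 8 (size 8, align 8) → ends 16
gid at 16 (size 4, align 4) → ends 20
uid at 20 (size 22, align 2) → ends 42
prio at 42 (size 2, align 2) → ends 44
rss at 44 (size 2, align 2) → ends 46
tail pad 2 to reach multiple of 8
total 48 bytes, alignment 8
data bytes 45, size 48 → padding 3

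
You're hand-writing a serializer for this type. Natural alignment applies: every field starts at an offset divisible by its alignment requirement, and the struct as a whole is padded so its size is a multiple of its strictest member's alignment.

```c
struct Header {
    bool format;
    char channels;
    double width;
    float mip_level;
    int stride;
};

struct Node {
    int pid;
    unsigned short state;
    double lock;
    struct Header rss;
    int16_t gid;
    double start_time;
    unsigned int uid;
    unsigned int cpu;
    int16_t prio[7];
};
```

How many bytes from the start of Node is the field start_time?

48

Header: 0..1  format  (1B, 1-aligned); 1..2  channels  (1B, 1-aligned); 2..8  -- padding (6B); 8..16  width  (8B, 8-aligned); 16..20  mip_level  (4B, 4-aligned); 20..24  stride  (4B, 4-aligned); sizeof = 24, alignof = 8
0..4  pid  (4B, 4-aligned)
4..6  state  (2B, 2-aligned)
6..8  -- padding (2B)
8..16  lock  (8B, 8-aligned)
16..40  rss  (24B, 8-aligned)
40..42  gid  (2B, 2-aligned)
42..48  -- padding (6B)
48..56  start_time  (8B, 8-aligned)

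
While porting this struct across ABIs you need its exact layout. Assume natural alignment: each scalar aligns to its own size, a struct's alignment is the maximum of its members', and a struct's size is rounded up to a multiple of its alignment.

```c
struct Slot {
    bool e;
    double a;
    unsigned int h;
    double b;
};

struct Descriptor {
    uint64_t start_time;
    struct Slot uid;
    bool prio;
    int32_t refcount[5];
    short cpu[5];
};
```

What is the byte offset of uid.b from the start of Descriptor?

Slot: 0..1  e  (1B, 1-aligned); 1..8  -- padding (7B); 8..16  a  (8B, 8-aligned); 16..20  h  (4B, 4-aligned); 20..24  -- padding (4B); 24..32  b  (8B, 8-aligned); sizeof = 32, alignof = 8
0..8  start_time  (8B, 8-aligned)
8..40  uid  (32B, 8-aligned)
within Slot: b at 24
8 + 24 = 32

32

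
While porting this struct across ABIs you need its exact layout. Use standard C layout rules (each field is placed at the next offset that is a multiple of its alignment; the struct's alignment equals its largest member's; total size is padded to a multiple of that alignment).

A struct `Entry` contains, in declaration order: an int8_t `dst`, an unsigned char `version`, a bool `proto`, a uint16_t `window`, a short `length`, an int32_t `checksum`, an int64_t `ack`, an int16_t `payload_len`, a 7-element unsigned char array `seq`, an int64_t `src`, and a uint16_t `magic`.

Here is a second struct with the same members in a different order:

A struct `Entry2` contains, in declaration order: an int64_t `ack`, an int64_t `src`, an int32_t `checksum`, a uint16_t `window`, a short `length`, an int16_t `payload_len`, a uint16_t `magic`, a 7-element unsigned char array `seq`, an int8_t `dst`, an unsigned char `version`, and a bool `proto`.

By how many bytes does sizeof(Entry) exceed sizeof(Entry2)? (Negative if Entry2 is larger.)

dst at 0 (size 1, align 1) → ends 1
version at 1 (size 1, align 1) → ends 2
proto at 2 (size 1, align 1) → ends 3
pad 1 to align 2 for window
window at 4 (size 2, align 2) → ends 6
length at 6 (size 2, align 2) → ends 8
checksum at 8 (size 4, align 4) → ends 12
pad 4 to align 8 for ack
ack at 16 (size 8, align 8) → ends 24
payload_len at 24 (size 2, align 2) → ends 26
seq at 26 (size 7, align 1) → ends 33
pad 7 to align 8 for src
src at 40 (size 8, align 8) → ends 48
magic at 48 (size 2, align 2) → ends 50
tail pad 6 to reach multiple of 8
total 56 bytes, alignment 8
— Entry2 —
ack at 0 (size 8, align 8) → ends 8
src at 8 (size 8, align 8) → ends 16
checksum at 16 (size 4, align 4) → ends 20
window at 20 (size 2, align 2) → ends 22
length at 22 (size 2, align 2) → ends 24
payload_len at 24 (size 2, align 2) → ends 26
magic at 26 (size 2, align 2) → ends 28
seq at 28 (size 7, align 1) → ends 35
dst at 35 (size 1, align 1) → ends 36
version at 36 (size 1, align 1) → ends 37
proto at 37 (size 1, align 1) → ends 38
tail pad 2 to reach multiple of 8
total 40 bytes, alignment 8
56 − 40 = 16

16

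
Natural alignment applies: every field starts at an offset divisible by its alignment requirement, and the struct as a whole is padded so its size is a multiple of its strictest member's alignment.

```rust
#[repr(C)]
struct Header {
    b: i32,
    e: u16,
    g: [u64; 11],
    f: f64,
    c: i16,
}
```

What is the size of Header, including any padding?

112 bytes

@0: b [4B, align 4] → 4
@4: e [2B, align 2] → 6
+2 pad (align 8)
@8: g [88B, align 8] → 96
@96: f [8B, align 8] → 104
@104: c [2B, align 2] → 106
+6 tail pad (align 8)
size 112, align 8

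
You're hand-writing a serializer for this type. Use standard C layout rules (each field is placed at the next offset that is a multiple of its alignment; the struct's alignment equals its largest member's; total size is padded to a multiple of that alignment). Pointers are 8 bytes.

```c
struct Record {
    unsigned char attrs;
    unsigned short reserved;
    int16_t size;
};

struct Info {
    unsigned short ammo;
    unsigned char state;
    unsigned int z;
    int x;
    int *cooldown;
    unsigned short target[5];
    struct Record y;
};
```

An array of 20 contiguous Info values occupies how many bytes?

800

Record: @0: attrs [1B, align 1] → 1; +1 pad (align 2); @2: reserved [2B, align 2] → 4; @4: size [2B, align 2] → 6; size 6, align 2
@0: ammo [2B, align 2] → 2
@2: state [1B, align 1] → 3
+1 pad (align 4)
@4: z [4B, align 4] → 8
@8: x [4B, align 4] → 12
+4 pad (align 8)
@16: cooldown [8B, align 8] → 24
@24: target [10B, align 2] → 34
@34: y [6B, align 2] → 40
size 40, align 8
array of 20: 20 × 40 = 800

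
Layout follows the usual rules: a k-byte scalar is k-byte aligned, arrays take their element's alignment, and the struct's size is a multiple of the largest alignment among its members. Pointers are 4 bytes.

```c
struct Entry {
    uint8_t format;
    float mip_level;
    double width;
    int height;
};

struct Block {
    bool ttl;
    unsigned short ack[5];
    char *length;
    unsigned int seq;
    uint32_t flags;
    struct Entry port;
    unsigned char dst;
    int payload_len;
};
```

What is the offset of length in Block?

Entry: 0..1  format  (1B, 1-aligned); 1..4  -- padding (3B); 4..8  mip_level  (4B, 4-aligned); 8..16  width  (8B, 8-aligned); 16..20  height  (4B, 4-aligned); 20..24  -- tail padding (4B); sizeof = 24, alignof = 8
0..1  ttl  (1B, 1-aligned)
1..2  -- padding (1B)
2..12  ack  (10B, 2-aligned)
12..16  length  (4B, 4-aligned)

12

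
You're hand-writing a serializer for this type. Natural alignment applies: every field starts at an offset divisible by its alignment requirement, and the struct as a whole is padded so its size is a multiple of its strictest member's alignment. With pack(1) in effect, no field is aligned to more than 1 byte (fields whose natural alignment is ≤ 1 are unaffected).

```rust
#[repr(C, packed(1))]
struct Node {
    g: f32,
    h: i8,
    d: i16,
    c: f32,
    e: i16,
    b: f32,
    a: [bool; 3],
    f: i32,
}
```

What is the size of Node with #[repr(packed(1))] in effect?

g at 0 (size 4, align 1) → ends 4
h at 4 (size 1, align 1) → ends 5
d at 5 (size 2, align 1) → ends 7
c at 7 (size 4, align 1) → ends 11
e at 11 (size 2, align 1) → ends 13
b at 13 (size 4, align 1) → ends 17
a at 17 (size 3, align 1) → ends 20
f at 20 (size 4, align 1) → ends 24
total 24 bytes, alignment 1

24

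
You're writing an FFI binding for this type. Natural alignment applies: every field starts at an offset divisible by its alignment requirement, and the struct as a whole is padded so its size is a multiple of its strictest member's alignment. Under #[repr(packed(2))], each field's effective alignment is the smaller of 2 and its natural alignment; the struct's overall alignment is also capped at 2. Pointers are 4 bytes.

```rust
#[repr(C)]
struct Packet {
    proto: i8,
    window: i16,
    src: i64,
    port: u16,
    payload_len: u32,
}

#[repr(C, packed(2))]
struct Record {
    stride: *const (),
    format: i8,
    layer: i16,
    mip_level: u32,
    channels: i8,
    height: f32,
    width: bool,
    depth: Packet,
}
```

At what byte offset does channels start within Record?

12

Packet: proto at 0 (size 1, align 1) → ends 1; pad 1 to align 2 for window; window at 2 (size 2, align 2) → ends 4; pad 4 to align 8 for src; src at 8 (size 8, align 8) → ends 16; port at 16 (size 2, align 2) → ends 18; pad 2 to align 4 for payload_len; payload_len at 20 (size 4, align 4) → ends 24; total 24 bytes, alignment 8
stride at 0 (size 4, align 2) → ends 4
format at 4 (size 1, align 1) → ends 5
pad 1 to align 2 for layer
layer at 6 (size 2, align 2) → ends 8
mip_level at 8 (size 4, align 2) → ends 12
channels at 12 (size 1, align 1) → ends 13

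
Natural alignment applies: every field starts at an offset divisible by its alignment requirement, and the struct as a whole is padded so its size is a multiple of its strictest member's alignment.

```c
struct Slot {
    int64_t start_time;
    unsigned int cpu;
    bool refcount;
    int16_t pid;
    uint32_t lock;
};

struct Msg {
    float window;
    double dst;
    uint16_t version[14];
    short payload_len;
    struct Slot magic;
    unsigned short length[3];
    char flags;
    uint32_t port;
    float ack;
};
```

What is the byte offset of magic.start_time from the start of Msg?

Slot: 0..8  start_time  (8B, 8-aligned); 8..12  cpu  (4B, 4-aligned); 12..13  refcount  (1B, 1-aligned); 13..14  -- padding (1B); 14..16  pid  (2B, 2-aligned); 16..20  lock  (4B, 4-aligned); 20..24  -- tail padding (4B); sizeof = 24, alignof = 8
0..4  window  (4B, 4-aligned)
4..8  -- padding (4B)
8..16  dst  (8B, 8-aligned)
16..44  version  (28B, 2-aligned)
44..46  payload_len  (2B, 2-aligned)
46..48  -- padding (2B)
48..72  magic  (24B, 8-aligned)
within Slot: start_time at 0
48 + 0 = 48

48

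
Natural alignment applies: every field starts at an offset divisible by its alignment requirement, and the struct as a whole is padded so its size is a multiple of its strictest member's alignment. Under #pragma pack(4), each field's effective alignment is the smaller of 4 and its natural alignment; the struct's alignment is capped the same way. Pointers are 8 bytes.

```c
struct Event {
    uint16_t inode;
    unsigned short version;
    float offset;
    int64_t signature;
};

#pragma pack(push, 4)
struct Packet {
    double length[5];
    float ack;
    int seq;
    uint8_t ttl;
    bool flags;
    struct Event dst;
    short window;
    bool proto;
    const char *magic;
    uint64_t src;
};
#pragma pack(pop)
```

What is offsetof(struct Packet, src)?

80

Event: inode at 0 (size 2, align 2) → ends 2; version at 2 (size 2, align 2) → ends 4; offset at 4 (size 4, align 4) → ends 8; signature at 8 (size 8, align 8) → ends 16; total 16 bytes, alignment 8
length at 0 (size 40, align 4) → ends 40
ack at 40 (size 4, align 4) → ends 44
seq at 44 (size 4, align 4) → ends 48
ttl at 48 (size 1, align 1) → ends 49
flags at 49 (size 1, align 1) → ends 50
pad 2 to align 4 for dst
dst at 52 (size 16, align 4) → ends 68
window at 68 (size 2, align 2) → ends 70
proto at 70 (size 1, align 1) → ends 71
pad 1 to align 4 for magic
magic at 72 (size 8, align 4) → ends 80
src at 80 (size 8, align 4) → ends 88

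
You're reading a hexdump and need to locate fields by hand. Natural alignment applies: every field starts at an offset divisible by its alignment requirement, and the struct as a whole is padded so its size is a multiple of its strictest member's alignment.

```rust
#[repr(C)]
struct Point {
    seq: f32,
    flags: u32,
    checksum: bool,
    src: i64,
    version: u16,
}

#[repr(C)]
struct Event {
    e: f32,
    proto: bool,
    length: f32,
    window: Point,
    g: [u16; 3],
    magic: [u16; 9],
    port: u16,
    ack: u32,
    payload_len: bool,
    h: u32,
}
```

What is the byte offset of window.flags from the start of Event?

Point: @0: seq [4B, align 4] → 4; @4: flags [4B, align 4] → 8; @8: checksum [1B, align 1] → 9; +7 pad (align 8); @16: src [8B, align 8] → 24; @24: version [2B, align 2] → 26; +6 tail pad (align 8); size 32, align 8
@0: e [4B, align 4] → 4
@4: proto [1B, align 1] → 5
+3 pad (align 4)
@8: length [4B, align 4] → 12
+4 pad (align 8)
@16: window [32B, align 8] → 48
within Point: flags at 4
16 + 4 = 20

20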